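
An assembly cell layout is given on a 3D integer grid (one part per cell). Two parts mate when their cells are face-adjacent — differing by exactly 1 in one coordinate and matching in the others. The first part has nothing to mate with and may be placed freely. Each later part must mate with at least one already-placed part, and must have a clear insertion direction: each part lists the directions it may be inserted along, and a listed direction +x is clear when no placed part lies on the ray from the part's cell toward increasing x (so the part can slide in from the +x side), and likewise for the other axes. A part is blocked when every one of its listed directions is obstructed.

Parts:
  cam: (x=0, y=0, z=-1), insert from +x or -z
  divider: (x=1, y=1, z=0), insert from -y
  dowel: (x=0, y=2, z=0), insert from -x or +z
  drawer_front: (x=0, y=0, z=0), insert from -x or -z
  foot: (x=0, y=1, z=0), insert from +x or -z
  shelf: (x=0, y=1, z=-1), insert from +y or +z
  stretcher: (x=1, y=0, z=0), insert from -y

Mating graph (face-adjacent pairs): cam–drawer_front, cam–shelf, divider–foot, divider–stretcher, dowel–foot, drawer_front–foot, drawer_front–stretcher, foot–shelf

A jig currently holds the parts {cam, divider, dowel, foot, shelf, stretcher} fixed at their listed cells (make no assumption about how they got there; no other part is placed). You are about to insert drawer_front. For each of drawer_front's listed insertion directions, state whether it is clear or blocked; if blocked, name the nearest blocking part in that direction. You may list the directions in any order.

-x: ray from drawer_front(0, 0, 0) has no placed part ⇒ clear
-z: nearest on ray is cam@(0, 0, -1) ⇒ blocked

-x: clear; -z: blocked by cam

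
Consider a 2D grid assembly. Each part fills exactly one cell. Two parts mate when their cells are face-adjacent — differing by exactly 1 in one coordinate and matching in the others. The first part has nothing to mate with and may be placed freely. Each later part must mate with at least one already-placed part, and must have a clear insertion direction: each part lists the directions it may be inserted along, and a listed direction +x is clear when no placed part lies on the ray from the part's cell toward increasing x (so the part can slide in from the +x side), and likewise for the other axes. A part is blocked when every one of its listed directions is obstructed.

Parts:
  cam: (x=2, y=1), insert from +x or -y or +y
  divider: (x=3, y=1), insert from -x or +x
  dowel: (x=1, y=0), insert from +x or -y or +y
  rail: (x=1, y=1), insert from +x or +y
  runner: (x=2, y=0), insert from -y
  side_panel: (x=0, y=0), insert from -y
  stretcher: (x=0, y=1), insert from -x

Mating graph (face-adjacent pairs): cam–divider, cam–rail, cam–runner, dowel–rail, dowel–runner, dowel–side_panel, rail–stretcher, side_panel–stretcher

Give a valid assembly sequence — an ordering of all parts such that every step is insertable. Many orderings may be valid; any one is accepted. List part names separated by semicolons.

1. rail@(1, 1) [+x clear] — {rail}
2. dowel@(1, 0) [+x clear] — {dowel, rail}
3. runner@(2, 0) [-y clear] — {dowel, rail, runner}
4. cam@(2, 1) [+x clear] — {cam, dowel, rail, runner}
5. divider@(3, 1) [+x clear] — {cam, divider, dowel, rail, runner}
6. stretcher@(0, 1) [-x clear] — {cam, divider, dowel, rail, runner, stretcher}
7. side_panel@(0, 0) [-y clear] — {cam, divider, dowel, rail, runner, side_panel, stretcher}

rail; dowel; runner; cam; divider; stretcher; side_panel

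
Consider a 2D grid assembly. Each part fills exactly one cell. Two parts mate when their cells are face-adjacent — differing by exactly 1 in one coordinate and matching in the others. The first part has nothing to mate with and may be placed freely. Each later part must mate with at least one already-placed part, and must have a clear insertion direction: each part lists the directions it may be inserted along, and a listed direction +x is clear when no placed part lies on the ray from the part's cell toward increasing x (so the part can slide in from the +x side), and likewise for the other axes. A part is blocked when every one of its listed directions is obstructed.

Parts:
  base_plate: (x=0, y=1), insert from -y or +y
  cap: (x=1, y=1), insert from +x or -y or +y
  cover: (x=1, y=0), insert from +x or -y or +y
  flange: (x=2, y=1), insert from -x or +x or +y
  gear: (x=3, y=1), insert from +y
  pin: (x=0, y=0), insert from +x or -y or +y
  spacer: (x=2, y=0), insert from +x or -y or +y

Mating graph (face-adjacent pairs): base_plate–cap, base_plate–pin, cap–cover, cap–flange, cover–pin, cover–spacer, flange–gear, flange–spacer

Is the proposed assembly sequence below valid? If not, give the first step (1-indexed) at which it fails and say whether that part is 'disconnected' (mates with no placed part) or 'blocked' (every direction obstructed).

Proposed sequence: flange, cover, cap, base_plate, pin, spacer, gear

1. flange@(2, 1) [-x clear] — {flange}
2. cover@(1, 0) — no placed neighbour ⇒ disconnected

Invalid at step 2 (disconnected)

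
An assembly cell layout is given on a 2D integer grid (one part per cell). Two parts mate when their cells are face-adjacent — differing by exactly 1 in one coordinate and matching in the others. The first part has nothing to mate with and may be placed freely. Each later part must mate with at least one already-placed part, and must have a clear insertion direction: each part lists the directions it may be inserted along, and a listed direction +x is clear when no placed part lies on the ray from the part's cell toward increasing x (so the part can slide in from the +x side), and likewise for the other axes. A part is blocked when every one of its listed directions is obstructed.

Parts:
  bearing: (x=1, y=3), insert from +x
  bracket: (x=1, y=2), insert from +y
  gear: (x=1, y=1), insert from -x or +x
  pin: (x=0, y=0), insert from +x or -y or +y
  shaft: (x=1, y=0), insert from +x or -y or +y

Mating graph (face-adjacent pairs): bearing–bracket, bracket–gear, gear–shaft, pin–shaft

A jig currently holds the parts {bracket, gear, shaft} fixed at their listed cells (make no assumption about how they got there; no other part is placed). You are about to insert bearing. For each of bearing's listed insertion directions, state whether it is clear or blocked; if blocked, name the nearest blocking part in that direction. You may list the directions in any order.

+x: ray from bearing(1, 3) has no placed part ⇒ clear

+x: clear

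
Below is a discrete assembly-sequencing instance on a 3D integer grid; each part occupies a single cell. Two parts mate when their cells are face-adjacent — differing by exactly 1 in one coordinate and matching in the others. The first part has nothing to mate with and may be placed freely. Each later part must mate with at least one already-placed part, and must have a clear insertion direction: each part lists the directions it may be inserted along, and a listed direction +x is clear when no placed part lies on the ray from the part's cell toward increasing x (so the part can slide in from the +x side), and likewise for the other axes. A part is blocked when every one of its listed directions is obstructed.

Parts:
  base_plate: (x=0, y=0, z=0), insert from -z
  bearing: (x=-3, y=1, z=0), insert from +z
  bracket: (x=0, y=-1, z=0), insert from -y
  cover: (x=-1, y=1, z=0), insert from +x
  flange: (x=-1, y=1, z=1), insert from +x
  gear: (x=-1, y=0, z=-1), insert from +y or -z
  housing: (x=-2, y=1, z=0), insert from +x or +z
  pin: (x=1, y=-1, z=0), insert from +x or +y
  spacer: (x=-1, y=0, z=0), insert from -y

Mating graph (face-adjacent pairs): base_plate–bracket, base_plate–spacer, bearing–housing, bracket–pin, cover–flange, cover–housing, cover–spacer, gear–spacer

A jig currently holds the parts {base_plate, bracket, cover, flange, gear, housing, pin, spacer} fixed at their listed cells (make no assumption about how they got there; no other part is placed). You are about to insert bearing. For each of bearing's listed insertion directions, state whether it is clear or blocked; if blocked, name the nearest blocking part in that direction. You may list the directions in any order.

+z: clear

+z: ray from bearing(-3, 1, 0) has no placed part ⇒ clear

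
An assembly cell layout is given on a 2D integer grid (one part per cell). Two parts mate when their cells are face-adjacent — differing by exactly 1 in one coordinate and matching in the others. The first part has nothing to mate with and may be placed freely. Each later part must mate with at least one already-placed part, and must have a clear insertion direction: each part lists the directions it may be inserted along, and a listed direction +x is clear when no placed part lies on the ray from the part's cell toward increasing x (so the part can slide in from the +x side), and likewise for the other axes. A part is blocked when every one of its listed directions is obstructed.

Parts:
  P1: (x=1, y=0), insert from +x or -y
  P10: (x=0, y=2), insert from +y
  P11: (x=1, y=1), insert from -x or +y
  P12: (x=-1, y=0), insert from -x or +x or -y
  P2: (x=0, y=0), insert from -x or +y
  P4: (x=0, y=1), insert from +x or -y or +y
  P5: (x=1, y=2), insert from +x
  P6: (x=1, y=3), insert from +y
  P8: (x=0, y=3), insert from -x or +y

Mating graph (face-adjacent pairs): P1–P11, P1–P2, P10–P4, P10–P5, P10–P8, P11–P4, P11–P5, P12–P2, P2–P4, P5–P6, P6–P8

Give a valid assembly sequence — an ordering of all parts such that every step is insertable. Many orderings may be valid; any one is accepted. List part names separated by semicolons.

1. P4@(0, 1) [+x clear] — {P4}
2. P2@(0, 0) [-x clear] — {P2, P4}
3. P1@(1, 0) [+x clear] — {P1, P2, P4}
4. P11@(1, 1) [+y clear] — {P1, P11, P2, P4}
5. P5@(1, 2) [+x clear] — {P1, P11, P2, P4, P5}
6. P10@(0, 2) [+y clear] — {P1, P10, P11, P2, P4, P5}
7. P6@(1, 3) [+y clear] — {P1, P10, P11, P2, P4, P5, P6}
8. P12@(-1, 0) [-x clear] — {P1, P10, P11, P12, P2, P4, P5, P6}
9. P8@(0, 3) [-x clear] — {P1, P10, P11, P12, P2, P4, P5, P6, P8}

P4; P2; P1; P11; P5; P10; P6; P12; P8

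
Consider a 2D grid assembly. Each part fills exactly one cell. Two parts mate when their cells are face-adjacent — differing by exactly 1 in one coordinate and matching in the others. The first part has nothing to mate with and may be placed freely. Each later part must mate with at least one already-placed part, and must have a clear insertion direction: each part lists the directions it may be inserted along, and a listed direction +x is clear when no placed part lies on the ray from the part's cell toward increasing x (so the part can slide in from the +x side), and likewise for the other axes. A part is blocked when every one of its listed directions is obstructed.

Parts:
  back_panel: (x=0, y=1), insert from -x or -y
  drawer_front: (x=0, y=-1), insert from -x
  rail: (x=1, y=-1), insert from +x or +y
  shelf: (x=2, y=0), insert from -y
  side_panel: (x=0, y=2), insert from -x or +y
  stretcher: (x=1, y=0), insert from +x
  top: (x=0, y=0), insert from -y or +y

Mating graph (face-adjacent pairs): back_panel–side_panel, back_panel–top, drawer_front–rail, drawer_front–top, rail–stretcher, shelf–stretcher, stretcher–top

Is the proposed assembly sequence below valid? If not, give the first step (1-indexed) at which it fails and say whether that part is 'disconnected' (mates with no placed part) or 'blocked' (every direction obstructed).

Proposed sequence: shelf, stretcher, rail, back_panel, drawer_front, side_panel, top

1. shelf@(2, 0) [-y clear] — {shelf}
2. stretcher@(1, 0) — +x all obstructed ⇒ blocked

Invalid at step 2 (blocked)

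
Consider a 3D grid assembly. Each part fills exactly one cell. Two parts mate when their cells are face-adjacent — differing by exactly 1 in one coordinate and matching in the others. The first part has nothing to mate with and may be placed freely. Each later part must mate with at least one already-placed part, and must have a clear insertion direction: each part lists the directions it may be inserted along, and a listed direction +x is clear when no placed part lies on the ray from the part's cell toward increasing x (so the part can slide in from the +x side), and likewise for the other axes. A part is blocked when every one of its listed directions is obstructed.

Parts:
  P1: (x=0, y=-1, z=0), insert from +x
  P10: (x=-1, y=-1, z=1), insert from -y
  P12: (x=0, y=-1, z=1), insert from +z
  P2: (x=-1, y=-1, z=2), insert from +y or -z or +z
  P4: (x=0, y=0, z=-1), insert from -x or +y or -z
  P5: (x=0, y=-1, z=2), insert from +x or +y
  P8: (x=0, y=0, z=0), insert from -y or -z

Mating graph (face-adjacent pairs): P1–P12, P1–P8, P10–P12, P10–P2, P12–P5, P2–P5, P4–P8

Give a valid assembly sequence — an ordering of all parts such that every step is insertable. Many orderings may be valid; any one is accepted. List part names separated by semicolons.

P12; P5; P10; P2; P1; P8; P4

1. P12@(0, -1, 1) [+z clear] — {P12}
2. P5@(0, -1, 2) [+x clear] — {P12, P5}
3. P10@(-1, -1, 1) [-y clear] — {P10, P12, P5}
4. P2@(-1, -1, 2) [+y clear] — {P10, P12, P2, P5}
5. P1@(0, -1, 0) [+x clear] — {P1, P10, P12, P2, P5}
6. P8@(0, 0, 0) [-z clear] — {P1, P10, P12, P2, P5, P8}
7. P4@(0, 0, -1) [-x clear] — {P1, P10, P12, P2, P4, P5, P8}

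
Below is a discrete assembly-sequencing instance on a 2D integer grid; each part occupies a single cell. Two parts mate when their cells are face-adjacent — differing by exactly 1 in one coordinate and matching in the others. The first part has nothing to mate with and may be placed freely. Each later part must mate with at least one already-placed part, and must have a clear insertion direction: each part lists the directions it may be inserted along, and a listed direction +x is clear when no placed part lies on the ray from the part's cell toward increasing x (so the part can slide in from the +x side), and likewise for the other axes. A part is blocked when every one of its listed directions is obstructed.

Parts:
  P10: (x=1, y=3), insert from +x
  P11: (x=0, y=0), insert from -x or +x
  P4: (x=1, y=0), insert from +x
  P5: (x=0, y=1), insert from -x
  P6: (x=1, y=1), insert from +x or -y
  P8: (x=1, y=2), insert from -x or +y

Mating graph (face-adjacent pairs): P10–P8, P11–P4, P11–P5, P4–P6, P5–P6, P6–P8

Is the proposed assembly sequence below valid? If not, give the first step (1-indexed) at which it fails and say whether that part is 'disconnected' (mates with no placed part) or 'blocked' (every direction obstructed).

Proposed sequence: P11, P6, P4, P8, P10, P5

1. P11@(0, 0) [-x clear] — {P11}
2. P6@(1, 1) — no placed neighbour ⇒ disconnected

Invalid at step 2 (disconnected)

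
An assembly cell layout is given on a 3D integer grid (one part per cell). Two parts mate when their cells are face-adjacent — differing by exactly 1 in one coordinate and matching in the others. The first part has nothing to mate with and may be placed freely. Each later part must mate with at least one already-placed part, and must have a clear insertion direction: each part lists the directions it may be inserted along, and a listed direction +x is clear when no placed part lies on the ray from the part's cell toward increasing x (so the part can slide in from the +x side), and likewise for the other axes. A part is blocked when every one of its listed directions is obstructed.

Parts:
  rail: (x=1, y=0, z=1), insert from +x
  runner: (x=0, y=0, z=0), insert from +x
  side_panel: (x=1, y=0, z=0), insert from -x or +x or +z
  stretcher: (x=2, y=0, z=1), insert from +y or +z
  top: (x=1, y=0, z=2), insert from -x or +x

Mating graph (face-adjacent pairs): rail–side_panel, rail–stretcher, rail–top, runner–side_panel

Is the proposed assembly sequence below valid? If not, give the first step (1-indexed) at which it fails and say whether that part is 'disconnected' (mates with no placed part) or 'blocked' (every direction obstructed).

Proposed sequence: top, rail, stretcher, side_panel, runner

1. top@(1, 0, 2) [-x clear] — {top}
2. rail@(1, 0, 1) [+x clear] — {rail, top}
3. stretcher@(2, 0, 1) [+y clear] — {rail, stretcher, top}
4. side_panel@(1, 0, 0) [-x clear] — {rail, side_panel, stretcher, top}
5. runner@(0, 0, 0) — +x all obstructed ⇒ blocked

Invalid at step 5 (blocked)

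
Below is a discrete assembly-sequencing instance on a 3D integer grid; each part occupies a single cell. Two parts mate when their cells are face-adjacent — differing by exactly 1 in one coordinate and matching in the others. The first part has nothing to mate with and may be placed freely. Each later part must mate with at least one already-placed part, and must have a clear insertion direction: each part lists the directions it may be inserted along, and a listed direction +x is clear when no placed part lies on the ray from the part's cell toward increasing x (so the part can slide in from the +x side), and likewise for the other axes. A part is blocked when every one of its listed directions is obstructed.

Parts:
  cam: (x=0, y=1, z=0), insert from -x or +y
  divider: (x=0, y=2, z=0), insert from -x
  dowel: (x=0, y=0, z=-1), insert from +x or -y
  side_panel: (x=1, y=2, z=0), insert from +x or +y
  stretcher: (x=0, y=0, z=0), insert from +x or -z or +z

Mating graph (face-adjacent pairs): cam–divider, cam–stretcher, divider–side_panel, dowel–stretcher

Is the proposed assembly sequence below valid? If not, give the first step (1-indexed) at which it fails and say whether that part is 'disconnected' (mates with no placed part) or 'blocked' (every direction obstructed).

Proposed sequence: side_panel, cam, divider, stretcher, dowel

Invalid at step 2 (disconnected)

1. side_panel@(1, 2, 0) [+x clear] — {side_panel}
2. cam@(0, 1, 0) — no placed neighbour ⇒ disconnected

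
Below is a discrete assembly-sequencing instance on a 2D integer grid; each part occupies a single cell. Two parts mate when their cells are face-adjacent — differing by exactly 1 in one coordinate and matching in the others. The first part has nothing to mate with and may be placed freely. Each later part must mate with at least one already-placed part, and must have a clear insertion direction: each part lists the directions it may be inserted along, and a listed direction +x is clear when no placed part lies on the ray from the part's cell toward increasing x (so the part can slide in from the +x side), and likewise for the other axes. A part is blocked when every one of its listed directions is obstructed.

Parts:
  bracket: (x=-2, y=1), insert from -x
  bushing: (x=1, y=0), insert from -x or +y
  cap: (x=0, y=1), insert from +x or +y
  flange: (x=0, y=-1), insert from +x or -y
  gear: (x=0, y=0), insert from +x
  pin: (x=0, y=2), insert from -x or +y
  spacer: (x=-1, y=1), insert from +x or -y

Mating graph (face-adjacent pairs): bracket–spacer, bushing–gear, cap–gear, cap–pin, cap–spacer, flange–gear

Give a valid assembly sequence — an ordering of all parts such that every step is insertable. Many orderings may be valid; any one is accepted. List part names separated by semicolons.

1. spacer@(-1, 1) [+x clear] — {spacer}
2. bracket@(-2, 1) [-x clear] — {bracket, spacer}
3. cap@(0, 1) [+x clear] — {bracket, cap, spacer}
4. pin@(0, 2) [-x clear] — {bracket, cap, pin, spacer}
5. gear@(0, 0) [+x clear] — {bracket, cap, gear, pin, spacer}
6. flange@(0, -1) [+x clear] — {bracket, cap, flange, gear, pin, spacer}
7. bushing@(1, 0) [+y clear] — {bracket, bushing, cap, flange, gear, pin, spacer}

spacer; bracket; cap; pin; gear; flange; bushing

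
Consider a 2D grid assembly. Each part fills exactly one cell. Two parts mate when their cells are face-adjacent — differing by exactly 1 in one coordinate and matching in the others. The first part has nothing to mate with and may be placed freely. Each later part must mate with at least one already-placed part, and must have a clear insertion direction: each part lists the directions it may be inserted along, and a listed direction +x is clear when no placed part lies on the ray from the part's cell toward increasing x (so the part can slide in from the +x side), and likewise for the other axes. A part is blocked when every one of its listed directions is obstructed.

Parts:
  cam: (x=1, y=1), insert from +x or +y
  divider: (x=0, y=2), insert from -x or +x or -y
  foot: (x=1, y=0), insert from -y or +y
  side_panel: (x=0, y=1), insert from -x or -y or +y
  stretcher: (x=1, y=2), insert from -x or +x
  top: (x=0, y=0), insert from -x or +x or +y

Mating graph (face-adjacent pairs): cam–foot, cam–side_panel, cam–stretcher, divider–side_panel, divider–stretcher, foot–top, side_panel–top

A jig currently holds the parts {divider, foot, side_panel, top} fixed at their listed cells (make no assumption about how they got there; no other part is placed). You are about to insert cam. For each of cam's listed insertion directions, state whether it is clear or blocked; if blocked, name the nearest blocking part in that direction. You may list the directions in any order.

+x: ray from cam(1, 1) has no placed part ⇒ clear
+y: ray from cam(1, 1) has no placed part ⇒ clear

+x: clear; +y: clear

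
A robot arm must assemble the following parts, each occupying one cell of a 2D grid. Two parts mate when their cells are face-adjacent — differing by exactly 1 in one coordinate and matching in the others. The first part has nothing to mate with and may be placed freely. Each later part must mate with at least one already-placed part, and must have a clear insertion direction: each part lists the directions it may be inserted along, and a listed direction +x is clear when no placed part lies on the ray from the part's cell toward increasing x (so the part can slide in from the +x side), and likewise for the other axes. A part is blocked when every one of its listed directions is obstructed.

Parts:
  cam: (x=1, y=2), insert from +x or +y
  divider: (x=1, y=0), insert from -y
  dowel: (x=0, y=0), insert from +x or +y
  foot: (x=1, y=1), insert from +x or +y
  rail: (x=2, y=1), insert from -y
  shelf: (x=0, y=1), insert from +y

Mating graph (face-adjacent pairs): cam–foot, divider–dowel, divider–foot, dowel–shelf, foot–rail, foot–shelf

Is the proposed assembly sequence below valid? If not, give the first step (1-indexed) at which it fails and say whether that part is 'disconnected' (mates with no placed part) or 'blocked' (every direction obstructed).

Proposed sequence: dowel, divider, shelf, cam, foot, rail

1. dowel@(0, 0) [+x clear] — {dowel}
2. divider@(1, 0) [-y clear] — {divider, dowel}
3. shelf@(0, 1) [+y clear] — {divider, dowel, shelf}
4. cam@(1, 2) — no placed neighbour ⇒ disconnected

Invalid at step 4 (disconnected)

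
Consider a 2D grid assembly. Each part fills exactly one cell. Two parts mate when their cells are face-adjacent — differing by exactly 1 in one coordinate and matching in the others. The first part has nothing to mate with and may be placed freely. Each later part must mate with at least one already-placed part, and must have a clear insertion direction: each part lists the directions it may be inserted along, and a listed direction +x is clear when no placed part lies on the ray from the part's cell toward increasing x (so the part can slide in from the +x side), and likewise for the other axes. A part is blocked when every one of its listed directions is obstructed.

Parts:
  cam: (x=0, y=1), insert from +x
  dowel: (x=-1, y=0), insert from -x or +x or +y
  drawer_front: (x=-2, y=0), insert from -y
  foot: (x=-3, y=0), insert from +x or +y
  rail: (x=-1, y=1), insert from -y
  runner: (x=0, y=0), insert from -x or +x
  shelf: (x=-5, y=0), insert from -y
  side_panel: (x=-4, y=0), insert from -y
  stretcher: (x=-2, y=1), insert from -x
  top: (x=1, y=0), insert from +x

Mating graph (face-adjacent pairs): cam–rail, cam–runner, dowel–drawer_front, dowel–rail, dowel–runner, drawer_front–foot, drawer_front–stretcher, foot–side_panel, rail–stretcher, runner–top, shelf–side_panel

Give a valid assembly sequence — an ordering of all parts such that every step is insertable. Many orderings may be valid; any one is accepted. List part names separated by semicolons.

cam; rail; dowel; stretcher; runner; drawer_front; foot; side_panel; shelf; top

1. cam@(0, 1) [+x clear] — {cam}
2. rail@(-1, 1) [-y clear] — {cam, rail}
3. dowel@(-1, 0) [-x clear] — {cam, dowel, rail}
4. stretcher@(-2, 1) [-x clear] — {cam, dowel, rail, stretcher}
5. runner@(0, 0) [+x clear] — {cam, dowel, rail, runner, stretcher}
6. drawer_front@(-2, 0) [-y clear] — {cam, dowel, drawer_front, rail, runner, stretcher}
7. foot@(-3, 0) [+y clear] — {cam, dowel, drawer_front, foot, rail, runner, stretcher}
8. side_panel@(-4, 0) [-y clear] — {cam, dowel, drawer_front, foot, rail, runner, side_panel, stretcher}
9. shelf@(-5, 0) [-y clear] — {cam, dowel, drawer_front, foot, rail, runner, shelf, side_panel, stretcher}
10. top@(1, 0) [+x clear] — {cam, dowel, drawer_front, foot, rail, runner, shelf, side_panel, stretcher, top}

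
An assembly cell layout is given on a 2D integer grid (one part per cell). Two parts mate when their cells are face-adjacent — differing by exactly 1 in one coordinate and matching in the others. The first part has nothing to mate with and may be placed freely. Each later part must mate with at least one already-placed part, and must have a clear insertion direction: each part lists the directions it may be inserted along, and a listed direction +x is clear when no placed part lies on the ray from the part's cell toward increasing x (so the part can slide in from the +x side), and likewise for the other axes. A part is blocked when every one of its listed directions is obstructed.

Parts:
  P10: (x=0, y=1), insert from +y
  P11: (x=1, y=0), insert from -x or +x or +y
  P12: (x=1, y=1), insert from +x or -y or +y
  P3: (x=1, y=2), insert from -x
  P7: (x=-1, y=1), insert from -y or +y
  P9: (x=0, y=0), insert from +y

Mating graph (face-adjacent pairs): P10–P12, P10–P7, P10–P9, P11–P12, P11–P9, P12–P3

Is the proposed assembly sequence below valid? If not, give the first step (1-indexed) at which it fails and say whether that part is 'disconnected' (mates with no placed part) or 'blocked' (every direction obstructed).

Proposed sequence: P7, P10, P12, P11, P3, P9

1. P7@(-1, 1) [-y clear] — {P7}
2. P10@(0, 1) [+y clear] — {P10, P7}
3. P12@(1, 1) [+x clear] — {P10, P12, P7}
4. P11@(1, 0) [-x clear] — {P10, P11, P12, P7}
5. P3@(1, 2) [-x clear] — {P10, P11, P12, P3, P7}
6. P9@(0, 0) — +y all obstructed ⇒ blocked

Invalid at step 6 (blocked)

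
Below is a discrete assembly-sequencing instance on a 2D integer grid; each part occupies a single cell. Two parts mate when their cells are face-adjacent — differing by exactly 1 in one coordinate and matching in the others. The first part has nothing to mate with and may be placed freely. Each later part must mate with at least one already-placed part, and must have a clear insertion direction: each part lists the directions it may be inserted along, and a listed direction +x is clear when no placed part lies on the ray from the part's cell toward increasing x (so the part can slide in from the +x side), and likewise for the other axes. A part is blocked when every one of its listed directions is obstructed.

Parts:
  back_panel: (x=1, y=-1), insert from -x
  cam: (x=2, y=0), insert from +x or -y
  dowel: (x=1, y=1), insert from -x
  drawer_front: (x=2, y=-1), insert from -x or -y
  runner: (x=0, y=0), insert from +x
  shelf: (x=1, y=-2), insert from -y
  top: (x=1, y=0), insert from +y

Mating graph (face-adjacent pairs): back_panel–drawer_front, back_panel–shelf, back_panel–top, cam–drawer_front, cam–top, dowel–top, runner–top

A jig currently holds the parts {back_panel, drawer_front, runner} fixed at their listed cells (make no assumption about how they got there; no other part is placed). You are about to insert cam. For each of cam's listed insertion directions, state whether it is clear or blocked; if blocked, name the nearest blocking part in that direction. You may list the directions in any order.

+x: ray from cam(2, 0) has no placed part ⇒ clear
-y: nearest on ray is drawer_front@(2, -1) ⇒ blocked

+x: clear; -y: blocked by drawer_front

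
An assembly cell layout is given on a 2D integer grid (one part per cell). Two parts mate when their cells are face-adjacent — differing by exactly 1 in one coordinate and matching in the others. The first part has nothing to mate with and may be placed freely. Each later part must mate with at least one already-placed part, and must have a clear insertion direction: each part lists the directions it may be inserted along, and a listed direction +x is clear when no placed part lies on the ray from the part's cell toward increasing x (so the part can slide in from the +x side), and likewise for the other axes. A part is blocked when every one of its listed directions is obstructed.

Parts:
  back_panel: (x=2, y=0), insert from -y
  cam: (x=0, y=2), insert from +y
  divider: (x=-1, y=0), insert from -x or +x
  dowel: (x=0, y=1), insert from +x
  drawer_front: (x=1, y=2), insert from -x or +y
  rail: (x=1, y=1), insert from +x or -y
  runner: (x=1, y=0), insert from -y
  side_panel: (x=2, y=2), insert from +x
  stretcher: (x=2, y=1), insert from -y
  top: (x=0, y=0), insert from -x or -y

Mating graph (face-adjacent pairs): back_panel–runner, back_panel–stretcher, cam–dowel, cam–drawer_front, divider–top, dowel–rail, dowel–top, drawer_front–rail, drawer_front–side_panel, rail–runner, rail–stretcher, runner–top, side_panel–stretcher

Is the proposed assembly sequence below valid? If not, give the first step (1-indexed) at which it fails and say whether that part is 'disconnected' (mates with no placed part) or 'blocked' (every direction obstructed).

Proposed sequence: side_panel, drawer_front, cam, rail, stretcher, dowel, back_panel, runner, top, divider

1. side_panel@(2, 2) [+x clear] — {side_panel}
2. drawer_front@(1, 2) [-x clear] — {drawer_front, side_panel}
3. cam@(0, 2) [+y clear] — {cam, drawer_front, side_panel}
4. rail@(1, 1) [+x clear] — {cam, drawer_front, rail, side_panel}
5. stretcher@(2, 1) [-y clear] — {cam, drawer_front, rail, side_panel, stretcher}
6. dowel@(0, 1) — +x all obstructed ⇒ blocked

Invalid at step 6 (blocked)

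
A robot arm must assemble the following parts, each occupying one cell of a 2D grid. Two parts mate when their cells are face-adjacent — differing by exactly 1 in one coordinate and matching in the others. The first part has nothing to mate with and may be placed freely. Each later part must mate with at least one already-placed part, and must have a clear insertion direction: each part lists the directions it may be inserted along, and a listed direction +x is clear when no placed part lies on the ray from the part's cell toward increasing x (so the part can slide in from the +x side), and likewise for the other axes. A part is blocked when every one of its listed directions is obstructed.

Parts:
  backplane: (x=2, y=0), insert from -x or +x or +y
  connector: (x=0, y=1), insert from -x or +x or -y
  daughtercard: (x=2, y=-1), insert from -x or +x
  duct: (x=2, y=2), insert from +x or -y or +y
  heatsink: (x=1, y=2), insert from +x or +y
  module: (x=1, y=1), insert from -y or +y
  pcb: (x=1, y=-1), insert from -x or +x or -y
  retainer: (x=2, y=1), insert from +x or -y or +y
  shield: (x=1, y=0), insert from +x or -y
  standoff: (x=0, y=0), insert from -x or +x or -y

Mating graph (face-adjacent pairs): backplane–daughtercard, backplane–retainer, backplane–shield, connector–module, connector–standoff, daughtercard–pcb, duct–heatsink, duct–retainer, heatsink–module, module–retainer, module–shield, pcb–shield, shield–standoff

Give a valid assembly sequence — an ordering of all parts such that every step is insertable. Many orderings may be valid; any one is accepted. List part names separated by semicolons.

duct; heatsink; module; shield; backplane; standoff; connector; retainer; daughtercard; pcb

1. duct@(2, 2) [+x clear] — {duct}
2. heatsink@(1, 2) [+y clear] — {duct, heatsink}
3. module@(1, 1) [-y clear] — {duct, heatsink, module}
4. shield@(1, 0) [+x clear] — {duct, heatsink, module, shield}
5. backplane@(2, 0) [+x clear] — {backplane, duct, heatsink, module, shield}
6. standoff@(0, 0) [-x clear] — {backplane, duct, heatsink, module, shield, standoff}
7. connector@(0, 1) [-x clear] — {backplane, connector, duct, heatsink, module, shield, standoff}
8. retainer@(2, 1) [+x clear] — {backplane, connector, duct, heatsink, module, retainer, shield, standoff}
9. daughtercard@(2, -1) [-x clear] — {backplane, connector, daughtercard, duct, heatsink, module, retainer, shield, standoff}
10. pcb@(1, -1) [-x clear] — {backplane, connector, daughtercard, duct, heatsink, module, pcb, retainer, shield, standoff}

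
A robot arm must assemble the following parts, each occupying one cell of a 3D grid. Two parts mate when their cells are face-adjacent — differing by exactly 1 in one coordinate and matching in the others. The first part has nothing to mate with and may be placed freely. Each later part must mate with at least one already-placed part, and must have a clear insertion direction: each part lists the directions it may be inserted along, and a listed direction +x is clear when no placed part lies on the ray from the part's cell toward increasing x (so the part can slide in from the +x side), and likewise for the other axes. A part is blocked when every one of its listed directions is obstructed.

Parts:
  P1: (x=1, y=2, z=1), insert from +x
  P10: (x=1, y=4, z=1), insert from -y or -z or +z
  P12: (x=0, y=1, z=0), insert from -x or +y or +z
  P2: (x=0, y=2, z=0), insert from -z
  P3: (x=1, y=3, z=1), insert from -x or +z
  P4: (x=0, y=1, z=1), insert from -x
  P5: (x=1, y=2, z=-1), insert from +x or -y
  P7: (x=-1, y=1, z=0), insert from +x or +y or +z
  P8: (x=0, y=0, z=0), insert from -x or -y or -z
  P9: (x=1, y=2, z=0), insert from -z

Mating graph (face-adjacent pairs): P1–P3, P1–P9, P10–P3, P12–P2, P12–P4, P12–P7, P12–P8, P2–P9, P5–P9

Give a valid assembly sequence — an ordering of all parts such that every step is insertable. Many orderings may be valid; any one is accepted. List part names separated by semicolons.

1. P2@(0, 2, 0) [-z clear] — {P2}
2. P9@(1, 2, 0) [-z clear] — {P2, P9}
3. P5@(1, 2, -1) [+x clear] — {P2, P5, P9}
4. P12@(0, 1, 0) [-x clear] — {P12, P2, P5, P9}
5. P8@(0, 0, 0) [-x clear] — {P12, P2, P5, P8, P9}
6. P7@(-1, 1, 0) [+y clear] — {P12, P2, P5, P7, P8, P9}
7. P4@(0, 1, 1) [-x clear] — {P12, P2, P4, P5, P7, P8, P9}
8. P1@(1, 2, 1) [+x clear] — {P1, P12, P2, P4, P5, P7, P8, P9}
9. P3@(1, 3, 1) [-x clear] — {P1, P12, P2, P3, P4, P5, P7, P8, P9}
10. P10@(1, 4, 1) [-z clear] — {P1, P10, P12, P2, P3, P4, P5, P7, P8, P9}

P2; P9; P5; P12; P8; P7; P4; P1; P3; P10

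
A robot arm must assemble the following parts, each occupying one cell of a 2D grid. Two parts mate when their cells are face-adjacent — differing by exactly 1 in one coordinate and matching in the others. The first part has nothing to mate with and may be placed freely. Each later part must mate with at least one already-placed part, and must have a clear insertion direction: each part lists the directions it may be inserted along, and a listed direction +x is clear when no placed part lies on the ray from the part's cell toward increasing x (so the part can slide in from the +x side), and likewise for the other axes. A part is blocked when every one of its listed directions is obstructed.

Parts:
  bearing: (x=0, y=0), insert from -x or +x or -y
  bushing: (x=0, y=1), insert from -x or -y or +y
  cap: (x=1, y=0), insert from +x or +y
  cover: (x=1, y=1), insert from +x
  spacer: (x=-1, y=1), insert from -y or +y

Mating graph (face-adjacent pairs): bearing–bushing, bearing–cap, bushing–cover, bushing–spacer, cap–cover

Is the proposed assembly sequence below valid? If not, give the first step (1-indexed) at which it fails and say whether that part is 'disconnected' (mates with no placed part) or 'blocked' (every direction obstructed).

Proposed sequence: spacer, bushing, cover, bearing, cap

1. spacer@(-1, 1) [-y clear] — {spacer}
2. bushing@(0, 1) [-y clear] — {bushing, spacer}
3. cover@(1, 1) [+x clear] — {bushing, cover, spacer}
4. bearing@(0, 0) [-x clear] — {bearing, bushing, cover, spacer}
5. cap@(1, 0) [+x clear] — {bearing, bushing, cap, cover, spacer}

Valid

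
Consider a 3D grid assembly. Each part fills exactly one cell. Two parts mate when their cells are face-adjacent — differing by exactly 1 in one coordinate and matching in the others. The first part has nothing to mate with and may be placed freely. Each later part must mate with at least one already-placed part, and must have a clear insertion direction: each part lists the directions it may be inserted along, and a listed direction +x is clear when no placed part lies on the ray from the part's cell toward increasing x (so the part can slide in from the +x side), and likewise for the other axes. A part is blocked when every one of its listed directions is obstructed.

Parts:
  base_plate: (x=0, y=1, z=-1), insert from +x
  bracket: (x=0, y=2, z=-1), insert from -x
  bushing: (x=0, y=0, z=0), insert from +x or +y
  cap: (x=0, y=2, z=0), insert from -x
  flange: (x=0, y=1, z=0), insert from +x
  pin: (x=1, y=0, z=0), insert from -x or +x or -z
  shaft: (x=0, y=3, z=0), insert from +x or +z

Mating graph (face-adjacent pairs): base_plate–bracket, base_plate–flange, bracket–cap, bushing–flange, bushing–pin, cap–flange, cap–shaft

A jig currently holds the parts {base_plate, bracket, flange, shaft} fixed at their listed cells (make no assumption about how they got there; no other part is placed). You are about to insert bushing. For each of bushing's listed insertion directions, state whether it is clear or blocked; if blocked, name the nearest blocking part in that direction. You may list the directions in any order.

+x: ray from bushing(0, 0, 0) has no placed part ⇒ clear
+y: nearest on ray is flange@(0, 1, 0) ⇒ blocked

+x: clear; +y: blocked by flange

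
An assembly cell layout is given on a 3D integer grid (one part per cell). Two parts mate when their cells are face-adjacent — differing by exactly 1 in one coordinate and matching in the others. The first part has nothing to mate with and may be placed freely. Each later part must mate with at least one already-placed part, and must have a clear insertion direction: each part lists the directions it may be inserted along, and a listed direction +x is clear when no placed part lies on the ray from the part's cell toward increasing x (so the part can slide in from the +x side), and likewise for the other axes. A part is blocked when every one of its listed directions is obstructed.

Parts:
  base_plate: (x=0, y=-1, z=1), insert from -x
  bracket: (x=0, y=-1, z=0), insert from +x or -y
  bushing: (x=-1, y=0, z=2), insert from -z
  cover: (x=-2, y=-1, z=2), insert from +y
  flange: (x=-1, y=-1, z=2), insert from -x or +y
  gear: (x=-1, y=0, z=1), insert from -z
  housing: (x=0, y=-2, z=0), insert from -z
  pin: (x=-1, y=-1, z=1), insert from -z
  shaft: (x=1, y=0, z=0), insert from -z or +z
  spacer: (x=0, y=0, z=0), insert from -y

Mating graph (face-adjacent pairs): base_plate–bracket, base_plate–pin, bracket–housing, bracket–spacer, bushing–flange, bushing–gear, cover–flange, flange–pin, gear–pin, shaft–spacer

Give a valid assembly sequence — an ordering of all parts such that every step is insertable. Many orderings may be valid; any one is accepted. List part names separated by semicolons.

1. shaft@(1, 0, 0) [-z clear] — {shaft}
2. spacer@(0, 0, 0) [-y clear] — {shaft, spacer}
3. bracket@(0, -1, 0) [+x clear] — {bracket, shaft, spacer}
4. base_plate@(0, -1, 1) [-x clear] — {base_plate, bracket, shaft, spacer}
5. pin@(-1, -1, 1) [-z clear] — {base_plate, bracket, pin, shaft, spacer}
6. flange@(-1, -1, 2) [-x clear] — {base_plate, bracket, flange, pin, shaft, spacer}
7. cover@(-2, -1, 2) [+y clear] — {base_plate, bracket, cover, flange, pin, shaft, spacer}
8. housing@(0, -2, 0) [-z clear] — {base_plate, bracket, cover, flange, housing, pin, shaft, spacer}
9. bushing@(-1, 0, 2) [-z clear] — {base_plate, bracket, bushing, cover, flange, housing, pin, shaft, spacer}
10. gear@(-1, 0, 1) [-z clear] — {base_plate, bracket, bushing, cover, flange, gear, housing, pin, shaft, spacer}

shaft; spacer; bracket; base_plate; pin; flange; cover; housing; bushing; gear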